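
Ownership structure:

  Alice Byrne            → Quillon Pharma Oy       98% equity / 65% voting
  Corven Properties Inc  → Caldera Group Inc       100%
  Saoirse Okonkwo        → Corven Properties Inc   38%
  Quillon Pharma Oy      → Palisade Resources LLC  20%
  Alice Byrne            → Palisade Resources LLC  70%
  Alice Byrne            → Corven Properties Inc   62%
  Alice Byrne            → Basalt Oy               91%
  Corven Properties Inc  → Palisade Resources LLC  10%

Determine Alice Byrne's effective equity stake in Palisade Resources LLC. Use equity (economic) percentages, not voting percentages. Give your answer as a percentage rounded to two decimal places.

95.80%

Alice reaches Palisade along 3 paths.
Direct stake: 70% = 70%.
Via Quillon: 98% × 20% = 19.6%.
Via Corven: 62% × 10% = 6.2%.
Total: 70% + 19.6% + 6.2% = 95.8%.
Rounded: 95.80%.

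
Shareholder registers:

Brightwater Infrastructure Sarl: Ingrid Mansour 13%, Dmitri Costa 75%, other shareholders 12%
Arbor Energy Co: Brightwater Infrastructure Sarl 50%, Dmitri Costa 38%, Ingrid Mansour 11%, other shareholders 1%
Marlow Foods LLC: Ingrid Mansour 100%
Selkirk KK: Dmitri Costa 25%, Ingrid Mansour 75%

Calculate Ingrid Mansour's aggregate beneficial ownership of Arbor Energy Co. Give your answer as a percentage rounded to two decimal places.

Ingrid reaches Arbor along 2 paths.
Via Brightwater: 13% × 50% = 6.5%.
Direct stake: 11% = 11%.
Total: 6.5% + 11% = 17.5%.
Rounded: 17.50%.

17.50%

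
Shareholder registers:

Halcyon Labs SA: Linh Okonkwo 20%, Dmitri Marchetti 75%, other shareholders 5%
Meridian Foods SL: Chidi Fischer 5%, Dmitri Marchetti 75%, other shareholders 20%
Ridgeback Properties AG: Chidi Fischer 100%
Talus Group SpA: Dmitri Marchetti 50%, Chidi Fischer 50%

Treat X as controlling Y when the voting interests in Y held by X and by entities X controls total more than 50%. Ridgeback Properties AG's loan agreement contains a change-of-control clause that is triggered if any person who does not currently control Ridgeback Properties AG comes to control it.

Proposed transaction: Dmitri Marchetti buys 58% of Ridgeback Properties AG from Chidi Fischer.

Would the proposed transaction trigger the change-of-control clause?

The purchase adds only to Dmitri's holdings (Chidi's stake shrinks), so Dmitri is the only person who could newly come to control Ridgeback.
Dmitri holds 75% of Halcyon, so Dmitri controls Halcyon.
Dmitri holds 75% of Meridian, so Dmitri controls Meridian.
Neither Dmitri nor any entity Dmitri controls holds any voting interest in Ridgeback.
So before the transaction, Dmitri does not control Ridgeback.
After the purchase, Dmitri holds 58% of Ridgeback directly, and Chidi's stake falls to 42%.
Dmitri holds 58% of Ridgeback, so Dmitri controls Ridgeback.
Dmitri did not control Ridgeback before and does after, so the clause is triggered.

Yes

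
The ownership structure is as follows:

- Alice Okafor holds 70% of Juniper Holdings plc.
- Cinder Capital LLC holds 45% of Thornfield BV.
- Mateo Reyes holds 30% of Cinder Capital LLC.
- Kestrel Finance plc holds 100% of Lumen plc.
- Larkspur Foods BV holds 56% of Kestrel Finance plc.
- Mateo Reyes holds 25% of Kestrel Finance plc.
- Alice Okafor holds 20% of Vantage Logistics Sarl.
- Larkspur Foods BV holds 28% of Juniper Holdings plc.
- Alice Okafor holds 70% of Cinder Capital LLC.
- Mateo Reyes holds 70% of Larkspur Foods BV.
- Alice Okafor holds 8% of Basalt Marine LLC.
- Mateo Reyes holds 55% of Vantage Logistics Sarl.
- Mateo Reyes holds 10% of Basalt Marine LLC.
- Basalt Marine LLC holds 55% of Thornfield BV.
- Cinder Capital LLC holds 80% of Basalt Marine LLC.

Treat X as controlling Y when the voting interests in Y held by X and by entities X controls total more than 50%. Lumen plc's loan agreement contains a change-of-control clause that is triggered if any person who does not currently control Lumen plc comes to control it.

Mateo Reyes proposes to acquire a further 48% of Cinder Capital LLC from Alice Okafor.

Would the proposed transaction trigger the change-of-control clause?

No

The purchase adds only to Mateo's holdings (Alice's stake shrinks), so Mateo is the only person who could newly come to control Lumen.
Mateo holds 70% of Larkspur, so Mateo controls Larkspur.
Larkspur and Mateo together hold 56% + 25% = 81% of Kestrel, so Mateo controls Kestrel.
Kestrel holds 100% of Lumen, so Mateo controls Lumen.
So Mateo already controls Lumen before the transaction.
After the purchase, Mateo's direct stake in Cinder rises to 30% + 48% = 78%, and Alice's stake falls to 22%.
Mateo controlled Lumen already, so this is not a new person acquiring control; every other person's position is unchanged or reduced.
No new person acquires control, so the clause is not triggered.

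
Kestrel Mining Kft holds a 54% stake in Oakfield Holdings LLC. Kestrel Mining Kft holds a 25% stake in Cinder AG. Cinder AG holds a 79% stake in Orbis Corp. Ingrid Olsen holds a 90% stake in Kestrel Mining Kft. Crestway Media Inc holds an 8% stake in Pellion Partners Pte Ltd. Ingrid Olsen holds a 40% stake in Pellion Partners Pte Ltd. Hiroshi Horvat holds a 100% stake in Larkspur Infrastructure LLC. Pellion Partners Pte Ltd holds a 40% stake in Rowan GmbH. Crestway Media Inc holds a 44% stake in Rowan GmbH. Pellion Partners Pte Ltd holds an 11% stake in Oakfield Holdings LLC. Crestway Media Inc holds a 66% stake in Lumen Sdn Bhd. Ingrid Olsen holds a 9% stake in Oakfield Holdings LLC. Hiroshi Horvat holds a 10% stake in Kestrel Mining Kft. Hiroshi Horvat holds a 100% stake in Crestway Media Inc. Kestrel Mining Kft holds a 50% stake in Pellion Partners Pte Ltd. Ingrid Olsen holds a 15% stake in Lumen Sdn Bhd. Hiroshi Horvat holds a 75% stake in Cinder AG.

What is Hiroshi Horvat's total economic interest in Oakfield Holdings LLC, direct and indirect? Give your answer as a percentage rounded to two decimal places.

6.83%

Hiroshi reaches Oakfield along 3 paths.
Via Kestrel → Pellion: 10% × 50% × 11% = 0.55%.
Via Crestway → Pellion: 100% × 8% × 11% = 0.88%.
Via Kestrel: 10% × 54% = 5.4%.
Total: 0.55% + 0.88% + 5.4% = 6.83%.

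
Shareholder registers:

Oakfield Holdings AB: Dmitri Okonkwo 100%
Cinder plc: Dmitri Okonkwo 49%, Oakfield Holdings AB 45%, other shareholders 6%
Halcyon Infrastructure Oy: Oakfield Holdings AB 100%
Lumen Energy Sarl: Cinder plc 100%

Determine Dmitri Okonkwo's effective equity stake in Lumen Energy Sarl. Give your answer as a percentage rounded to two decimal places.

94.00%

Dmitri reaches Lumen along 2 paths.
Via Cinder: 49% × 100% = 49%.
Via Oakfield → Cinder: 100% × 45% × 100% = 45%.
Total: 49% + 45% = 94%.
Rounded: 94.00%.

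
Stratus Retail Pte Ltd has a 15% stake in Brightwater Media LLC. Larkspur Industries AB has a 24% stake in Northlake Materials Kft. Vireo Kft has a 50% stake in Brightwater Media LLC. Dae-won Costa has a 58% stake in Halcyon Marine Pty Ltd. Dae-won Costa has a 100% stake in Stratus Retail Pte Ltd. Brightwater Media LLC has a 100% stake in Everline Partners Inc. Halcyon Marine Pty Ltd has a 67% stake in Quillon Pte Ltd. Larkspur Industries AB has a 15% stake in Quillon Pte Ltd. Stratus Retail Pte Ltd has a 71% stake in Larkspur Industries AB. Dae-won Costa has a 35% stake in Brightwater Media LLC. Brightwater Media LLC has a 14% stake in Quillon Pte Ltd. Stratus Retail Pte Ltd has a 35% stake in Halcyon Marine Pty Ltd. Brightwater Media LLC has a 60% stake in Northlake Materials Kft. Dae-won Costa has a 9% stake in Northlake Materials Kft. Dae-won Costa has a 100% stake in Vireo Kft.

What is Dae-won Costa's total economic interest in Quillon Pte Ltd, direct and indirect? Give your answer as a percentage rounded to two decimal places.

Dae-won reaches Quillon along 6 paths.
Via Stratus → Larkspur: 100% × 71% × 15% = 10.65%.
Via Vireo → Brightwater: 100% × 50% × 14% = 7%.
Via Brightwater: 35% × 14% = 4.9%.
Via Stratus → Brightwater: 100% × 15% × 14% = 2.1%.
Via Stratus → Halcyon: 100% × 35% × 67% = 23.45%.
Via Halcyon: 58% × 67% = 38.86%.
Total: 10.65% + 7% + 4.9% + 2.1% + 23.45% + 38.86% = 86.96%.

86.96%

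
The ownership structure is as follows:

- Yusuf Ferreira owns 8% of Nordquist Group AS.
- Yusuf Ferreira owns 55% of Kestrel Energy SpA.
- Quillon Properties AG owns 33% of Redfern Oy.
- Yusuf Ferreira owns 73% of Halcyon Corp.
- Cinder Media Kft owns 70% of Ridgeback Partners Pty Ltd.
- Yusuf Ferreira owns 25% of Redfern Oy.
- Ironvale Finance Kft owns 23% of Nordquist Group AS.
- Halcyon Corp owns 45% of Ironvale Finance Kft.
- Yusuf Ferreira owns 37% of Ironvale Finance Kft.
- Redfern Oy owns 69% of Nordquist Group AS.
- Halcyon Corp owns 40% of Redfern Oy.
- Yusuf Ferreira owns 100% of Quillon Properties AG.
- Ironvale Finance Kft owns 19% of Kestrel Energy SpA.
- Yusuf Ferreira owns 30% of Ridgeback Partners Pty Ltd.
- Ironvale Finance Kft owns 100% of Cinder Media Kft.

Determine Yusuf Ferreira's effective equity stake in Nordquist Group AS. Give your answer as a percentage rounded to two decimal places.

84.23%

Yusuf reaches Nordquist along 6 paths.
Via Redfern: 25% × 69% = 17.25%.
Via Quillon → Redfern: 100% × 33% × 69% = 22.77%.
Via Halcyon → Redfern: 73% × 40% × 69% = 20.148%.
Direct stake: 8% = 8%.
Via Ironvale: 37% × 23% = 8.51%.
Via Halcyon → Ironvale: 73% × 45% × 23% = 7.5555%.
Total: 17.25% + 22.77% + 20.148% + 8% + 8.51% + 7.5555% = 84.2335%.
Rounded: 84.23%.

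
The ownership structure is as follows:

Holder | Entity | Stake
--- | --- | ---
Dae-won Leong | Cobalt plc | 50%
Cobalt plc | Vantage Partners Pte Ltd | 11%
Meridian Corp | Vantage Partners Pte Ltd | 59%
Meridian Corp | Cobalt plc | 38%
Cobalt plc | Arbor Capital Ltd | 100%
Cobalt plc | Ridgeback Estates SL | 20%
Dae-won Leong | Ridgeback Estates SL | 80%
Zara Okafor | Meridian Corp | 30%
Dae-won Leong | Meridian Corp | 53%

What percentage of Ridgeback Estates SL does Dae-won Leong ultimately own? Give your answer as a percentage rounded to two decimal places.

94.03%

Dae-won reaches Ridgeback along 3 paths.
Direct stake: 80% = 80%.
Via Meridian → Cobalt: 53% × 38% × 20% = 4.028%.
Via Cobalt: 50% × 20% = 10%.
Total: 80% + 4.028% + 10% = 94.028%.
Rounded: 94.03%.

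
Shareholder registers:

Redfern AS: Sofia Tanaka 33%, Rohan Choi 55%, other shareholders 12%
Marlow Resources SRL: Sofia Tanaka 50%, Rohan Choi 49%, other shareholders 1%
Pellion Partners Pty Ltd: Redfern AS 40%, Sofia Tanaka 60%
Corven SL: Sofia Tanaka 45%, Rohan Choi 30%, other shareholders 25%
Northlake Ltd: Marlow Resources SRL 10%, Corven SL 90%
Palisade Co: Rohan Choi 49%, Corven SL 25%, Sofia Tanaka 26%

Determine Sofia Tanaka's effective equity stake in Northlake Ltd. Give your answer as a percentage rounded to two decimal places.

Sofia reaches Northlake along 2 paths.
Via Marlow: 50% × 10% = 5%.
Via Corven: 45% × 90% = 40.5%.
Total: 5% + 40.5% = 45.5%.
Rounded: 45.50%.

45.50%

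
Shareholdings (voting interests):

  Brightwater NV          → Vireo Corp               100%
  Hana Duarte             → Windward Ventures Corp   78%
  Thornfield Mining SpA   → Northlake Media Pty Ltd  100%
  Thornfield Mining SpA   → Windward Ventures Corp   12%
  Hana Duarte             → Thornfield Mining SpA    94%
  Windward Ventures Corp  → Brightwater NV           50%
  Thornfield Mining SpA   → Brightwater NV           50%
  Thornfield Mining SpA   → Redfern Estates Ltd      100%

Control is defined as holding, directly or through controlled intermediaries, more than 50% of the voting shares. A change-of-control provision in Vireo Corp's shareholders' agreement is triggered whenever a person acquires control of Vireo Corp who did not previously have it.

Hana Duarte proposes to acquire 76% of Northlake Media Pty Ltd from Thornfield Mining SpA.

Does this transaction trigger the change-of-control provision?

No

The purchase adds only to Hana's holdings (Thornfield's stake shrinks), so Hana is the only person who could newly come to control Vireo.
Hana holds 94% of Thornfield, so Hana controls Thornfield.
Hana and Thornfield together hold 78% + 12% = 90% of Windward, so Hana controls Windward.
Windward and Thornfield together hold 50% + 50% = 100% of Brightwater, so Hana controls Brightwater.
Brightwater holds 100% of Vireo, so Hana controls Vireo.
So Hana already controls Vireo before the transaction.
After the purchase, Hana holds 76% of Northlake directly, and Thornfield's stake falls to 24%.
Hana controlled Vireo already, so this is not a new person acquiring control; every other person's position is unchanged or reduced.
No new person acquires control, so the clause is not triggered.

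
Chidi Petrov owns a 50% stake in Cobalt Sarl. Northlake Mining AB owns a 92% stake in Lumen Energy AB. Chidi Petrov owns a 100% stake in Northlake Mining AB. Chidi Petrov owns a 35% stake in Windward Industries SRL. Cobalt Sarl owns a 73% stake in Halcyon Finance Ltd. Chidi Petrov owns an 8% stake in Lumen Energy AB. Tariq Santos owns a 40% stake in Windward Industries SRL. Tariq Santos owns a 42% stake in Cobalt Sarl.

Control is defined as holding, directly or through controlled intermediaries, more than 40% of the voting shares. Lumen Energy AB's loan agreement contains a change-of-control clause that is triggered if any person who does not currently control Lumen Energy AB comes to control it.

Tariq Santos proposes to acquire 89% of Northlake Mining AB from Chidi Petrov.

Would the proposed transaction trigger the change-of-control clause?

Yes

The purchase adds only to Tariq's holdings (Chidi's stake shrinks), so Tariq is the only person who could newly come to control Lumen.
Tariq holds 42% of Cobalt, so Tariq controls Cobalt.
Cobalt holds 73% of Halcyon, so Tariq controls Halcyon.
Neither Tariq nor any entity Tariq controls holds any voting interest in Lumen.
So before the transaction, Tariq does not control Lumen.
After the purchase, Tariq holds 89% of Northlake directly, and Chidi's stake falls to 11%.
Tariq holds 89% of Northlake, so Tariq controls Northlake.
Northlake holds 92% of Lumen, so Tariq controls Lumen.
Tariq did not control Lumen before and does after, so the clause is triggered.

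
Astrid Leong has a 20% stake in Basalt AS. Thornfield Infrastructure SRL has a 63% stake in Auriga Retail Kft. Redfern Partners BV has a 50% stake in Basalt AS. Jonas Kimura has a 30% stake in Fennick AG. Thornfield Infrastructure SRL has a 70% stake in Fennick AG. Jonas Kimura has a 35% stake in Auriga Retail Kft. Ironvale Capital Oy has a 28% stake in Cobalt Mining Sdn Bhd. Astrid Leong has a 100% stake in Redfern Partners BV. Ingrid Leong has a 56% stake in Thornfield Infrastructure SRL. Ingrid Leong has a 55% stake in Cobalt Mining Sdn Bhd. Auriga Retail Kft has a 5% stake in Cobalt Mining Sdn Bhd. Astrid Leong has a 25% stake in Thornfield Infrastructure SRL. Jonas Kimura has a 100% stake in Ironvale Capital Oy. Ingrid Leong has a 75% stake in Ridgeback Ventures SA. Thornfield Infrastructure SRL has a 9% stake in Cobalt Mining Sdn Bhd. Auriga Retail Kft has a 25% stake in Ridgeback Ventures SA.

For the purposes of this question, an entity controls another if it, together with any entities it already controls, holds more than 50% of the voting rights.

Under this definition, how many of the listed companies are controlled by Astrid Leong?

2

Astrid holds 100% of Redfern, so Astrid controls Redfern.
Redfern and Astrid together hold 50% + 20% = 70% of Basalt, so Astrid controls Basalt.
No other company's threshold is met.
Astrid controls 2 companies.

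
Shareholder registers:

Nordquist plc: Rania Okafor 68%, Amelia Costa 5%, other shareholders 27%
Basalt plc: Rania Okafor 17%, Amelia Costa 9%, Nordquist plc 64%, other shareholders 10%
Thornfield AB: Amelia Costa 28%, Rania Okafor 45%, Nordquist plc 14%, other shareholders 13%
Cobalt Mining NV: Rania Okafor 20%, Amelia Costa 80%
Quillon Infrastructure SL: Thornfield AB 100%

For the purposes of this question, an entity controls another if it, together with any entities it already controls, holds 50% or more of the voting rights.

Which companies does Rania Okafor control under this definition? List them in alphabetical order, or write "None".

Rania holds 68% of Nordquist, so Rania controls Nordquist.
Rania and Nordquist together hold 17% + 64% = 81% of Basalt, so Rania controls Basalt.
Rania and Nordquist together hold 45% + 14% = 59% of Thornfield, so Rania controls Thornfield.
Thornfield holds 100% of Quillon, so Rania controls Quillon.
No other company's threshold is met.

Basalt plc, Nordquist plc, Quillon Infrastructure SL, Thornfield AB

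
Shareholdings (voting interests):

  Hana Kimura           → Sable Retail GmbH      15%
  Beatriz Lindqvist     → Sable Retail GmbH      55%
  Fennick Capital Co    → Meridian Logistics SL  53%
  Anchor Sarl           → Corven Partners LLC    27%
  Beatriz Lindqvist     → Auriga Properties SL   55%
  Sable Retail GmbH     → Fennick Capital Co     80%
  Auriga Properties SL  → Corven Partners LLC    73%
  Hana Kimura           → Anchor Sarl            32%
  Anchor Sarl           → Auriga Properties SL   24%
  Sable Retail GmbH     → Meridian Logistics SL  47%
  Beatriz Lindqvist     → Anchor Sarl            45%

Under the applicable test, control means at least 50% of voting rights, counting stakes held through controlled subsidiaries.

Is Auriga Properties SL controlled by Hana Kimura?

No

Hana's largest direct stake is 32% in Anchor, which does not meet the threshold, so Hana controls no company.
Neither Hana nor any entity Hana controls holds any voting interest in Auriga.
So Hana does not control Auriga.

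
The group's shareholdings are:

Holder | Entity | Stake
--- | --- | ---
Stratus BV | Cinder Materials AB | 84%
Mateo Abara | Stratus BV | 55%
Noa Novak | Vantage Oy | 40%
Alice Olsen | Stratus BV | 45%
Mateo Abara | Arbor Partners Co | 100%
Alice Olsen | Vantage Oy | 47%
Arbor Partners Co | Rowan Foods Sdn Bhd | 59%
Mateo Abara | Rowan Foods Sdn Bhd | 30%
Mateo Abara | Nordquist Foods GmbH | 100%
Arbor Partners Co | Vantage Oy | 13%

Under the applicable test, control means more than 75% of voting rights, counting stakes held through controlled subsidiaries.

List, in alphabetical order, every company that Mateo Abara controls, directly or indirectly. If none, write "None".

Mateo holds 100% of Arbor, so Mateo controls Arbor.
Arbor and Mateo together hold 59% + 30% = 89% of Rowan, so Mateo controls Rowan.
Mateo holds 100% of Nordquist, so Mateo controls Nordquist.
No other company's threshold is met.

Arbor Partners Co, Nordquist Foods GmbH, Rowan Foods Sdn Bhd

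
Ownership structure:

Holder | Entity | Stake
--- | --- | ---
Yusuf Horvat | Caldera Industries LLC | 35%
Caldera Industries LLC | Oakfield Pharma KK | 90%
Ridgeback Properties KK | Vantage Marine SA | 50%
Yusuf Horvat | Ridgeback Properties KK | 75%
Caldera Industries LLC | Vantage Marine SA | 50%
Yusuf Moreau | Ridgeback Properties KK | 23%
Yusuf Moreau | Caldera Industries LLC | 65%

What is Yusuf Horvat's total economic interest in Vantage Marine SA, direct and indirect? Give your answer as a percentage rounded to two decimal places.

55.00%

Yusuf Horvat reaches Vantage along 2 paths.
Via Caldera: 35% × 50% = 17.5%.
Via Ridgeback: 75% × 50% = 37.5%.
Total: 17.5% + 37.5% = 55%.
Rounded: 55.00%.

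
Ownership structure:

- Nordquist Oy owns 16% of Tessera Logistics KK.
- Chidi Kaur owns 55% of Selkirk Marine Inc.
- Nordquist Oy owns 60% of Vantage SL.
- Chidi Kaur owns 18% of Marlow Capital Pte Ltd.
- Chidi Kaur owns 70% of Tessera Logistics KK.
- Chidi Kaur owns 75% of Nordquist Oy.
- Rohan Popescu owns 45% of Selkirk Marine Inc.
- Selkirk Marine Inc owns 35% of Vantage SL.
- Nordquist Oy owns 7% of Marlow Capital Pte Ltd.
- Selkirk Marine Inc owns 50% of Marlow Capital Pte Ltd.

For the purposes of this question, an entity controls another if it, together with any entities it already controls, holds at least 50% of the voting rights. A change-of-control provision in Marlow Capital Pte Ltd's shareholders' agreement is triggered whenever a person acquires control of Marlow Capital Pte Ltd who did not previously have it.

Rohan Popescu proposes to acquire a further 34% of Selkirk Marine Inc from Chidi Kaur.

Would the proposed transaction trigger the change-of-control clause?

Yes

The purchase adds only to Rohan's holdings (Chidi's stake shrinks), so Rohan is the only person who could newly come to control Marlow.
Rohan's largest direct stake is 45% in Selkirk, which does not meet the threshold, so Rohan controls no company.
Neither Rohan nor any entity Rohan controls holds any voting interest in Marlow.
So before the transaction, Rohan does not control Marlow.
After the purchase, Rohan's direct stake in Selkirk rises to 45% + 34% = 79%, and Chidi's stake falls to 21%.
Rohan holds 79% of Selkirk, so Rohan controls Selkirk.
Selkirk holds 50% of Marlow, so Rohan controls Marlow.
Rohan did not control Marlow before and does after, so the clause is triggered.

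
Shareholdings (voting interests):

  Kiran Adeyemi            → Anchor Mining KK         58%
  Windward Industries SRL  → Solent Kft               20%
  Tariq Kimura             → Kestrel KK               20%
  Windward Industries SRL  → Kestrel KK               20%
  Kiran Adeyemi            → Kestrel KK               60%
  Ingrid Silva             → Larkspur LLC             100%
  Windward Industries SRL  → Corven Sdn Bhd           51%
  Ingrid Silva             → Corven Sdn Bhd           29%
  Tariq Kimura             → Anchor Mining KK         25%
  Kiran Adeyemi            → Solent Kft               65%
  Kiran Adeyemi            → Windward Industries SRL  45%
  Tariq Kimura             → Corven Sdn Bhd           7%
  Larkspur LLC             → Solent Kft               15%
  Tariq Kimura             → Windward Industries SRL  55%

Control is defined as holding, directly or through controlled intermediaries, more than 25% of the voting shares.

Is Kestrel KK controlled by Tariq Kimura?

Tariq holds 55% of Windward, so Tariq controls Windward.
Tariq and Windward together hold 20% + 20% = 40% of Kestrel, so Tariq controls Kestrel.

Yes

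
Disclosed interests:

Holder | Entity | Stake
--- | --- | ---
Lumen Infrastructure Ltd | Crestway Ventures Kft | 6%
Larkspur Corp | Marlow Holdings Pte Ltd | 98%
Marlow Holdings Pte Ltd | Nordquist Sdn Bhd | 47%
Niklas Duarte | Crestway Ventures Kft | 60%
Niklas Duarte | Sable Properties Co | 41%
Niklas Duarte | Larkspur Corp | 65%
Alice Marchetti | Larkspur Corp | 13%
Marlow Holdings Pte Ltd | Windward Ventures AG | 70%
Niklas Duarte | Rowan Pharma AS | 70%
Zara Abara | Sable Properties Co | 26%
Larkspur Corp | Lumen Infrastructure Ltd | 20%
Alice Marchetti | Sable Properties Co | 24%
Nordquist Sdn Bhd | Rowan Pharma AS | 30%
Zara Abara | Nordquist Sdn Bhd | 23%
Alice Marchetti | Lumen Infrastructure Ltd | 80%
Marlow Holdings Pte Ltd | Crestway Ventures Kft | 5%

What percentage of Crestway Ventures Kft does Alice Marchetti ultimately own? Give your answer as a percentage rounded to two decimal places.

5.59%

Alice reaches Crestway along 3 paths.
Via Lumen: 80% × 6% = 4.8%.
Via Larkspur → Lumen: 13% × 20% × 6% = 0.156%.
Via Larkspur → Marlow: 13% × 98% × 5% = 0.637%.
Total: 4.8% + 0.156% + 0.637% = 5.593%.
Rounded: 5.59%.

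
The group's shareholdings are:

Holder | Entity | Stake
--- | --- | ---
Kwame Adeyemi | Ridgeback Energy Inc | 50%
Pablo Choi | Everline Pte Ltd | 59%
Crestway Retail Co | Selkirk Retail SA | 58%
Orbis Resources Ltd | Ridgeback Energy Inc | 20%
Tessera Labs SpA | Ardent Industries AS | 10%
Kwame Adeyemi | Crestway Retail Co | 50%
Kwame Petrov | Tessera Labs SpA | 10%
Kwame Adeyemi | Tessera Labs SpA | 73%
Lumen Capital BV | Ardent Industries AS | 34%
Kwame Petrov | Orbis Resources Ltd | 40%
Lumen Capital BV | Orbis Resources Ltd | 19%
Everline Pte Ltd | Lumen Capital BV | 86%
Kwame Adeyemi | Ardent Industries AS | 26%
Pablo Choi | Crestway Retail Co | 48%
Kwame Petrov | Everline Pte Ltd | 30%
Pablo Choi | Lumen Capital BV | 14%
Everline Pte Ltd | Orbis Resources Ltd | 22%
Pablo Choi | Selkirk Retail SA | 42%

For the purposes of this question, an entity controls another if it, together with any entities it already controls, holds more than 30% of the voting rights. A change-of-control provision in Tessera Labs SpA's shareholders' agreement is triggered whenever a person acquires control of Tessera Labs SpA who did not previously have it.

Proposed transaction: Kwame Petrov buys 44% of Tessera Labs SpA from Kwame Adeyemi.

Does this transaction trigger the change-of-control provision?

The purchase adds only to Kwame Petrov's holdings (Kwame Adeyemi's stake shrinks), so Kwame Petrov is the only person who could newly come to control Tessera.
Kwame Petrov holds 40% of Orbis, so Kwame Petrov controls Orbis.
In Tessera, Kwame Petrov's side holds only 10%, not > 30%.
So before the transaction, Kwame Petrov does not control Tessera.
After the purchase, Kwame Petrov's direct stake in Tessera rises to 10% + 44% = 54%, and Kwame Adeyemi's stake falls to 29%.
Kwame Petrov holds 54% of Tessera, so Kwame Petrov controls Tessera.
Kwame Petrov did not control Tessera before and does after, so the clause is triggered.

Yes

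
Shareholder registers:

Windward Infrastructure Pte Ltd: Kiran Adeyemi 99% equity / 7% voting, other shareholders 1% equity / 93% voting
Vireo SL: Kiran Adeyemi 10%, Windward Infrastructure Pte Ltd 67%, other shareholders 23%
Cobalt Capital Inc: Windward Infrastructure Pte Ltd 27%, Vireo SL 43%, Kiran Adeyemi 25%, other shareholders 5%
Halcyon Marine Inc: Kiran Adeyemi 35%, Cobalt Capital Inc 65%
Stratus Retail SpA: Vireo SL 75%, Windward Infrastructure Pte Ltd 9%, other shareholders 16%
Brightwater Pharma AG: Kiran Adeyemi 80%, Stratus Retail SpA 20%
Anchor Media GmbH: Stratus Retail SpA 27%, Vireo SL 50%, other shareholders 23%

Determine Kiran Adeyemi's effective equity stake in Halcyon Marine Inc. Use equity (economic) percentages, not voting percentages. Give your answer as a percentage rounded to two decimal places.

Kiran reaches Halcyon along 5 paths.
Direct stake: 35% = 35%.
Via Windward → Cobalt: 99% × 27% × 65% = 17.3745%.
Via Vireo → Cobalt: 10% × 43% × 65% = 2.795%.
Via Windward → Vireo → Cobalt: 99% × 67% × 43% × 65% = 18.539235%.
Via Cobalt: 25% × 65% = 16.25%.
Total: 35% + 17.3745% + 2.795% + 18.539235% + 16.25% = 89.958735%.
Rounded: 89.96%.

89.96%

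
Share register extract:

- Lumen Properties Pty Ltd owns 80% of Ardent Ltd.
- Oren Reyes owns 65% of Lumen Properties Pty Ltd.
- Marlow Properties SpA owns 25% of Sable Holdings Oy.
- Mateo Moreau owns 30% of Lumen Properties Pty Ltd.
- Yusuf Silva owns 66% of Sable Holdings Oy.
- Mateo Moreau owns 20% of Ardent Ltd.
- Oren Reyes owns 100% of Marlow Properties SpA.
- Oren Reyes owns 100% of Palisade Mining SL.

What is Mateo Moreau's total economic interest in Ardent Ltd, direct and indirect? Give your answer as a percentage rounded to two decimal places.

44.00%

Mateo reaches Ardent along 2 paths.
Direct stake: 20% = 20%.
Via Lumen: 30% × 80% = 24%.
Total: 20% + 24% = 44%.
Rounded: 44.00%.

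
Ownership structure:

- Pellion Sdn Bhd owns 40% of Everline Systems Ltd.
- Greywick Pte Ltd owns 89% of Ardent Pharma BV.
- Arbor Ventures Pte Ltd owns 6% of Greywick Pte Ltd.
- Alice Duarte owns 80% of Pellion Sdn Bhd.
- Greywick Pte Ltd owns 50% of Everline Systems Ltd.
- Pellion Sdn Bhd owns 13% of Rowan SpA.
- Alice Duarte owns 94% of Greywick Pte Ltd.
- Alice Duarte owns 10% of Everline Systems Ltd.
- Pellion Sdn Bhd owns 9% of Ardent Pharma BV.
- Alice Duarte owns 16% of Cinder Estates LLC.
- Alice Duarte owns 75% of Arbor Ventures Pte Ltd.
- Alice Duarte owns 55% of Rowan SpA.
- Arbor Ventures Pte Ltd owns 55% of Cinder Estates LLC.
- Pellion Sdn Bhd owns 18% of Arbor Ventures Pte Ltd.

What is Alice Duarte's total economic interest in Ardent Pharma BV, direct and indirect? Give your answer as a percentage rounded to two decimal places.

95.63%

Alice reaches Ardent along 4 paths.
Via Pellion: 80% × 9% = 7.2%.
Via Greywick: 94% × 89% = 83.66%.
Via Pellion → Arbor → Greywick: 80% × 18% × 6% × 89% = 0.76896%.
Via Arbor → Greywick: 75% × 6% × 89% = 4.005%.
Total: 7.2% + 83.66% + 0.76896% + 4.005% = 95.63396%.
Rounded: 95.63%.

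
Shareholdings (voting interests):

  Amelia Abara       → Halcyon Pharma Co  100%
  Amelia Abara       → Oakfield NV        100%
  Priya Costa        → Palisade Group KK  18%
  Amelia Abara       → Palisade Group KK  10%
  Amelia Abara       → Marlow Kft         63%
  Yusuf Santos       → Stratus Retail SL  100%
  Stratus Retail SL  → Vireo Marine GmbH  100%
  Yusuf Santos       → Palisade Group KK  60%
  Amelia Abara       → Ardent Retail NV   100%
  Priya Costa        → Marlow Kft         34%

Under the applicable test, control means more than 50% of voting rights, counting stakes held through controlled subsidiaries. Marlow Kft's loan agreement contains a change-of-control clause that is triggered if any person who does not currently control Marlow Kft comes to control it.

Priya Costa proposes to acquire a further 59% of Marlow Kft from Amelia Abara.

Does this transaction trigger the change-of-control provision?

Yes

The purchase adds only to Priya's holdings (Amelia's stake shrinks), so Priya is the only person who could newly come to control Marlow.
Priya's largest direct stake is 34% in Marlow, which does not meet the threshold, so Priya controls no company.
In Marlow, Priya's side holds only 34%, not > 50%.
So before the transaction, Priya does not control Marlow.
After the purchase, Priya's direct stake in Marlow rises to 34% + 59% = 93%, and Amelia's stake falls to 4%.
Priya holds 93% of Marlow, so Priya controls Marlow.
Priya did not control Marlow before and does after, so the clause is triggered.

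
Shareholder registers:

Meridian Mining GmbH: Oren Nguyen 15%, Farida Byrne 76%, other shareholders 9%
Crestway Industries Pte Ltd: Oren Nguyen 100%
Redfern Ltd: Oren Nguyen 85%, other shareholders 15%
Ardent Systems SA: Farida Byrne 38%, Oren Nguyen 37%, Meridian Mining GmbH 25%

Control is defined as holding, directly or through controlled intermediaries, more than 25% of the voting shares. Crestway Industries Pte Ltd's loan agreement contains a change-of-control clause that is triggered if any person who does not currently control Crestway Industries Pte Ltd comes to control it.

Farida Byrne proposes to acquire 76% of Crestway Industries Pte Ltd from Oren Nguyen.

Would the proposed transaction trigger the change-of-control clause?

The purchase adds only to Farida's holdings (Oren's stake shrinks), so Farida is the only person who could newly come to control Crestway.
Farida holds 76% of Meridian, so Farida controls Meridian.
Farida and Meridian together hold 38% + 25% = 63% of Ardent, so Farida controls Ardent.
Neither Farida nor any entity Farida controls holds any voting interest in Crestway.
So before the transaction, Farida does not control Crestway.
After the purchase, Farida holds 76% of Crestway directly, and Oren's stake falls to 24%.
Farida holds 76% of Crestway, so Farida controls Crestway.
Farida did not control Crestway before and does after, so the clause is triggered.

Yes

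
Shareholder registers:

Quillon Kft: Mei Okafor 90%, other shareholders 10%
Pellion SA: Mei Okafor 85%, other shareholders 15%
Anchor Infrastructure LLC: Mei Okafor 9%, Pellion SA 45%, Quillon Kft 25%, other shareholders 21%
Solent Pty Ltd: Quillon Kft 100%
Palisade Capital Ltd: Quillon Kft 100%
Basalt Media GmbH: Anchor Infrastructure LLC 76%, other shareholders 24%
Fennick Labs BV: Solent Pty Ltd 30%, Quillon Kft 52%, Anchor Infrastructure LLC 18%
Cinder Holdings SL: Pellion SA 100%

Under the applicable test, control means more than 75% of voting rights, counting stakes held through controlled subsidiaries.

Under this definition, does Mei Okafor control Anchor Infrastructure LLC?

Mei holds 90% of Quillon, so Mei controls Quillon.
Mei holds 85% of Pellion, so Mei controls Pellion.
Mei and Pellion and Quillon together hold 9% + 45% + 25% = 79% of Anchor, so Mei controls Anchor.

Yes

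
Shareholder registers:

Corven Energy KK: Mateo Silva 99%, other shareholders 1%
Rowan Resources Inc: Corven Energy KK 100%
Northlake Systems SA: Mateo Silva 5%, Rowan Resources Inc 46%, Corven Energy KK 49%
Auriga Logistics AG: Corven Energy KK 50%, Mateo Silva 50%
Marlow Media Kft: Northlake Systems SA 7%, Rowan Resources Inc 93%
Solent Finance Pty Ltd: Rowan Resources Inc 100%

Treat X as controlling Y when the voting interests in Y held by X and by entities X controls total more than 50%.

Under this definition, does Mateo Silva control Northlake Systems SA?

Mateo holds 99% of Corven, so Mateo controls Corven.
Corven holds 100% of Rowan, so Mateo controls Rowan.
Mateo and Rowan and Corven together hold 5% + 46% + 49% = 100% of Northlake, so Mateo controls Northlake.

Yes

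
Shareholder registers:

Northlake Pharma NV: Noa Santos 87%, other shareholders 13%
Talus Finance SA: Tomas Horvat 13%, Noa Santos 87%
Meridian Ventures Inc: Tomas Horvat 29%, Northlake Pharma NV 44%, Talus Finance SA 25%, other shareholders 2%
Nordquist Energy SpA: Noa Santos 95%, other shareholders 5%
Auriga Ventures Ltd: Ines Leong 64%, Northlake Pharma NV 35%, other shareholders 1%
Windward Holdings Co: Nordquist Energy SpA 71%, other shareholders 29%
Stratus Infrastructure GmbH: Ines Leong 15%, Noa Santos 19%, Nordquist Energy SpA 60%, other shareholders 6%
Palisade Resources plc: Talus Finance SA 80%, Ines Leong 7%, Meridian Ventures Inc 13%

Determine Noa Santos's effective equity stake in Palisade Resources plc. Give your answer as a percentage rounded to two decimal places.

77.40%

Noa reaches Palisade along 3 paths.
Via Talus: 87% × 80% = 69.6%.
Via Northlake → Meridian: 87% × 44% × 13% = 4.9764%.
Via Talus → Meridian: 87% × 25% × 13% = 2.8275%.
Total: 69.6% + 4.9764% + 2.8275% = 77.4039%.
Rounded: 77.40%.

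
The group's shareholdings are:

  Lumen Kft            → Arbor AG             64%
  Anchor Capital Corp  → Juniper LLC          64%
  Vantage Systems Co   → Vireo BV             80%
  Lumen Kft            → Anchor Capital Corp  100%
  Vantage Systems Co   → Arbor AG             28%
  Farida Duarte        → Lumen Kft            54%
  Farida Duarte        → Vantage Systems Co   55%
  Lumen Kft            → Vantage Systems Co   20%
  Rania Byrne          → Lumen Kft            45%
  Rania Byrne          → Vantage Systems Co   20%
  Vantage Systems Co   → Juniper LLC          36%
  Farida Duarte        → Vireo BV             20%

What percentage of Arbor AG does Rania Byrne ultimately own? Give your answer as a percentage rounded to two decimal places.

36.92%

Rania reaches Arbor along 3 paths.
Via Lumen → Vantage: 45% × 20% × 28% = 2.52%.
Via Vantage: 20% × 28% = 5.6%.
Via Lumen: 45% × 64% = 28.8%.
Total: 2.52% + 5.6% + 28.8% = 36.92%.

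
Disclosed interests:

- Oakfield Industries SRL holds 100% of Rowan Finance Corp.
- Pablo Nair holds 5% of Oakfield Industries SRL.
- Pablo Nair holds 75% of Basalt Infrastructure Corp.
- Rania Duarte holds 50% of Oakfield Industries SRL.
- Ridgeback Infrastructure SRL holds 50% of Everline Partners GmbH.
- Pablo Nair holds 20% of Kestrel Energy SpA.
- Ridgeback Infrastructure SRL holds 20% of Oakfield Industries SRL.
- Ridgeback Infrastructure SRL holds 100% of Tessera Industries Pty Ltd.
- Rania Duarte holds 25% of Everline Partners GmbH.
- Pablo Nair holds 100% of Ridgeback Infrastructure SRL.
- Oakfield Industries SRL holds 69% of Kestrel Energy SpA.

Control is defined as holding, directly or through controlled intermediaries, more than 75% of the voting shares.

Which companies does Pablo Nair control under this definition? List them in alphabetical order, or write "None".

Pablo holds 100% of Ridgeback, so Pablo controls Ridgeback.
Ridgeback holds 100% of Tessera, so Pablo controls Tessera.
No other company's threshold is met.

Ridgeback Infrastructure SRL, Tessera Industries Pty Ltd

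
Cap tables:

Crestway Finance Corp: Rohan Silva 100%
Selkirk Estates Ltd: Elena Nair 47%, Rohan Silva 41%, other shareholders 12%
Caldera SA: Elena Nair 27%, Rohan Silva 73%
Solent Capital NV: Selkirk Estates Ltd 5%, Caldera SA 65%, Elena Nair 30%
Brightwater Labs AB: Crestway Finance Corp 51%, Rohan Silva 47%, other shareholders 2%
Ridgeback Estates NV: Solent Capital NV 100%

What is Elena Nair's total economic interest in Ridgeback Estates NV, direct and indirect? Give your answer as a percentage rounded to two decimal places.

49.90%

Elena reaches Ridgeback along 3 paths.
Via Selkirk → Solent: 47% × 5% × 100% = 2.35%.
Via Caldera → Solent: 27% × 65% × 100% = 17.55%.
Via Solent: 30% × 100% = 30%.
Total: 2.35% + 17.55% + 30% = 49.9%.
Rounded: 49.90%.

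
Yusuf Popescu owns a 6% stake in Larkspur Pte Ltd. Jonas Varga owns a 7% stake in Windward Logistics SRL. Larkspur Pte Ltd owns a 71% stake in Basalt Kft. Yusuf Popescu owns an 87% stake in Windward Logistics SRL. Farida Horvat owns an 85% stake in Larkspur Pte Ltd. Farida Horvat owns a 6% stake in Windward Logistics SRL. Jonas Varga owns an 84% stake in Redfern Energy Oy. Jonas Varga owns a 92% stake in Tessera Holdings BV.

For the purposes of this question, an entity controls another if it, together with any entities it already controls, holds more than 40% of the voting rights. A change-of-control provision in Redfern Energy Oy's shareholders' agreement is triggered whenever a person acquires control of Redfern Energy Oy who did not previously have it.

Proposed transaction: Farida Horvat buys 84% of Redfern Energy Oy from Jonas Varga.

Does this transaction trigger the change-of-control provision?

The purchase adds only to Farida's holdings (Jonas's stake shrinks), so Farida is the only person who could newly come to control Redfern.
Farida holds 85% of Larkspur, so Farida controls Larkspur.
Larkspur holds 71% of Basalt, so Farida controls Basalt.
Neither Farida nor any entity Farida controls holds any voting interest in Redfern.
So before the transaction, Farida does not control Redfern.
After the purchase, Farida holds 84% of Redfern directly, and Jonas's stake falls to 0%.
Farida holds 84% of Redfern, so Farida controls Redfern.
Farida did not control Redfern before and does after, so the clause is triggered.

Yes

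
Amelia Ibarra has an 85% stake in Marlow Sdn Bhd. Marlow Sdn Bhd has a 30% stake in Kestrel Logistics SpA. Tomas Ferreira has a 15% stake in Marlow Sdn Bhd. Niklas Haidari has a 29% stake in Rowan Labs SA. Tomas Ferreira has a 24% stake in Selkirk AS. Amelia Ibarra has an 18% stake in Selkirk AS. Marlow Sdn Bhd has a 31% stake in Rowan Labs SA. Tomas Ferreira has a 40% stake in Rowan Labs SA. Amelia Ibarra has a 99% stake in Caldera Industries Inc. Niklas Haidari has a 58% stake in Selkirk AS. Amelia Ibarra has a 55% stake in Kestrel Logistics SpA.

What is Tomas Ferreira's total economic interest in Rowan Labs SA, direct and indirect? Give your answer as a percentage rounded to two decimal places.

Tomas reaches Rowan along 2 paths.
Direct stake: 40% = 40%.
Via Marlow: 15% × 31% = 4.65%.
Total: 40% + 4.65% = 44.65%.

44.65%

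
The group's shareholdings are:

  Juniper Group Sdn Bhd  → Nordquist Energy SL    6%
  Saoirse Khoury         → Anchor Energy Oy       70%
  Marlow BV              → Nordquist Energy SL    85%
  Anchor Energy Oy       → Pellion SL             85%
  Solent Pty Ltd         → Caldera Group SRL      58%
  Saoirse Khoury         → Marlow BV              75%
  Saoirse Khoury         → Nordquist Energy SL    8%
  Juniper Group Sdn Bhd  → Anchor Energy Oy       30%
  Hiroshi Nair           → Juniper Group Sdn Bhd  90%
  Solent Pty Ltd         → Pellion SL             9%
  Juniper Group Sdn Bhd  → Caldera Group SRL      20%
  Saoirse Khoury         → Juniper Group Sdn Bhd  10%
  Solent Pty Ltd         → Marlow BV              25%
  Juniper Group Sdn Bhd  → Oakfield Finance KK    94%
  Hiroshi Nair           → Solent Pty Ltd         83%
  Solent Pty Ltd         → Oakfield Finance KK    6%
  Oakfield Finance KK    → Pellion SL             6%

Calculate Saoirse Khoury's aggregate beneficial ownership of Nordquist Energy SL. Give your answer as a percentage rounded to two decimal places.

72.35%

Saoirse reaches Nordquist along 3 paths.
Via Marlow: 75% × 85% = 63.75%.
Via Juniper: 10% × 6% = 0.6%.
Direct stake: 8% = 8%.
Total: 63.75% + 0.6% + 8% = 72.35%.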